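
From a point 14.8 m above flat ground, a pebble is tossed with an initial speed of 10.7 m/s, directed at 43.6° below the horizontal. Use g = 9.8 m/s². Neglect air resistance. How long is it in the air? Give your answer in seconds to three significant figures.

1.14 s

Resolve: vₓ = 10.70 cos 43.6° = 7.749 m/s and v_y0 = −7.379 m/s (downward).
The projectile lands when y = 14.8 + (−7.379) t − ½·9.80·t² = 0. Positive root: t = (−7.379 + √(7.379² + 2·9.80·14.8)) / 9.80 = (−7.379 + 18.56) / 9.80 = 1.141 s.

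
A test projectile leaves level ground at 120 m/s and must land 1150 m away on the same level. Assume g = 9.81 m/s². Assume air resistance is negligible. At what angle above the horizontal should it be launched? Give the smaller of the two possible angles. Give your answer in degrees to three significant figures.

25.8°

Level-ground range R = v₀² sin(2θ)/g ⇒ sin(2θ) = gR/v₀² = 9.81 × 1150 / 120² = 0.7834.
2θ = 51.58° or 180° − 51.58° = 128.4°, so θ = 25.79° or 64.21°.
The smaller angle is 25.79°.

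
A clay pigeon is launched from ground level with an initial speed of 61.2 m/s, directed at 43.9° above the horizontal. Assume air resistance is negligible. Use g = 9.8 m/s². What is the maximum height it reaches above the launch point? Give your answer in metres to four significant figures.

Resolve: vₓ = 61.20 cos 43.9° = 44.10 m/s and v_y0 = 61.20 sin 43.9° = 42.44 m/s.
Maximum height: H = v_y0² / (2g) = 42.44² / (2 × 9.80) = 91.88 m.

91.88 m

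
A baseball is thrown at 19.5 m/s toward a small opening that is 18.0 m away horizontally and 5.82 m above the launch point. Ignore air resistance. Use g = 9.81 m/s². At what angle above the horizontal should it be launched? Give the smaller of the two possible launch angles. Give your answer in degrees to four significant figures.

Trajectory: y = x tanθ − g x² (1 + tan²θ)/(2v₀²). With x = 18.0, y = 5.82, v₀ = 19.5, g = 9.81:
4.179 tan²θ − 18.0 tanθ + (9.999) = 0.
tanθ = [18.0 ± √(18.0² − 4 × 4.179 × (9.999))] / (2 × 4.179) = (18.0 ± 12.52) / 8.359, giving tanθ = 0.6552 or 3.652.
θ = 33.23° or 74.69°; the smaller is 33.23°.

33.23°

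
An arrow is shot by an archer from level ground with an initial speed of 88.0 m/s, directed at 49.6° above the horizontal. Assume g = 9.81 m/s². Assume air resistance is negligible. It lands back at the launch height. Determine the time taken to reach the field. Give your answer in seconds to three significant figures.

Resolve: vₓ = 88.00 cos 49.6° = 57.03 m/s and v_y0 = 88.00 sin 49.6° = 67.02 m/s.
It returns to y = 0 when t = 2 v_y0 / g = 2(67.02)/9.81 = 13.66 s.

13.7 s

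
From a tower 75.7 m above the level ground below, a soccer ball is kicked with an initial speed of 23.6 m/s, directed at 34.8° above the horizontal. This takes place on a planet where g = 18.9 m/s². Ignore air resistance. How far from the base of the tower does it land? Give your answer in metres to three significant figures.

70.4 m

vₓ = 23.60 cos 34.8° = 19.38 m/s; v_y0 = 23.60 sin 34.8° = 13.47 m/s.
The projectile lands when y = 75.7 + (13.47) t − ½·18.9·t² = 0. Positive root: t = (13.47 + √(13.47² + 2·18.9·75.7)) / 18.9 = (13.47 + 55.16) / 18.9 = 3.631 s.
Horizontal distance: R = vₓ t = 19.38 × 3.631 = 70.37 m.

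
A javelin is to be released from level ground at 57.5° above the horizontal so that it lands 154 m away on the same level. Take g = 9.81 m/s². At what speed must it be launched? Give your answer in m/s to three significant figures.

40.8 m/s

From R = (v₀² / g) sin 2θ: v₀ = √(gR / sin 2θ).
v₀ = √(9.81 × 154 / sin 115.0°) = √(1511 / 0.9063) = √1666.9 = 40.83 m/s.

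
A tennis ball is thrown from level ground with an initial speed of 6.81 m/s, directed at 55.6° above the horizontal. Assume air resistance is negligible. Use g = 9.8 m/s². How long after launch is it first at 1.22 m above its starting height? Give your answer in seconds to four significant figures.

0.2909 s

Resolve: vₓ = 6.810 cos 55.6° = 3.847 m/s and v_y0 = 6.810 sin 55.6° = 5.619 m/s.
Height y(t) = 5.619 t − 4.900 t² = 1.22 gives 4.900 t² − 5.619 t + 1.22 = 0.
Quadratic formula: t = (5.619 ± √7.6614) / 9.80 = (5.619 ± 2.768) / 9.80 → t = 0.2909 s or 0.8558 s.
The first (ascending) time is 0.2909 s.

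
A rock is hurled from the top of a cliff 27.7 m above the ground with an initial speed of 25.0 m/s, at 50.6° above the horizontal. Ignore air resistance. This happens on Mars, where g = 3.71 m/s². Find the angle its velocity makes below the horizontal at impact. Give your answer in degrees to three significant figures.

vₓ = 25.00 cos 50.6° = 15.87 m/s; v_y0 = 25.00 sin 50.6° = 19.32 m/s.
With up positive and y = 0 at the ground: y(t) = 27.7 + (19.32) t − 1.855 t². Setting y = 0 and taking the positive root: t = [19.32 + √(19.32² + 2·3.71·27.7)] / 3.71 = (19.32 + 24.06) / 3.71 = 11.69 s.
At impact: v_y = v_y0 − g t = −24.06 m/s; vₓ = 15.87 m/s.
Angle below horizontal: arctan(|v_y|/vₓ) = arctan(24.06/15.87) = 56.59°.

56.6°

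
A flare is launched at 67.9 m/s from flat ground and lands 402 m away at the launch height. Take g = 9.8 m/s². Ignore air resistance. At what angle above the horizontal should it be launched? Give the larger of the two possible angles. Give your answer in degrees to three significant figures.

Level-ground range R = v₀² sin(2θ)/g ⇒ sin(2θ) = gR/v₀² = 9.80 × 402 / 67.9² = 0.8545.
2θ = 58.70° or 180° − 58.70° = 121.3°, so θ = 29.35° or 60.65°.
The larger angle is 60.65°.

60.6°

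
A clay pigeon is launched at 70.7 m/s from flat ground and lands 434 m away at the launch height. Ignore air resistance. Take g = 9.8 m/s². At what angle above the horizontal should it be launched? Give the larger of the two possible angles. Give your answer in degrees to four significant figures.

Level-ground range R = v₀² sin(2θ)/g ⇒ sin(2θ) = gR/v₀² = 9.80 × 434 / 70.7² = 0.8509.
2θ = 58.31° or 180° − 58.31° = 121.7°, so θ = 29.15° or 60.85°.
The larger angle is 60.85°.

60.85°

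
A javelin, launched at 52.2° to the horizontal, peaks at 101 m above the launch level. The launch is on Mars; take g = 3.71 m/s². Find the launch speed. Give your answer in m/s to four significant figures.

At the peak v_y = 0, so v_y0 = √(2gH) = √(2 × 3.71 × 101) = 27.38 m/s.
v_y0 = v₀ sin θ ⇒ v₀ = 27.38 / sin 52.2° = 34.65 m/s.

34.65 m/s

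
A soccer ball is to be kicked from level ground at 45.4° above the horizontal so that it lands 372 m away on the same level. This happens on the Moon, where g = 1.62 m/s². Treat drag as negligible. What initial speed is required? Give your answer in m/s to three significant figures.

24.5 m/s

Level-ground range: R = v₀² sin(2θ)/g, so v₀ = √(gR / sin 2θ).
v₀ = √(1.62 × 372 / sin 90.80°) = √(602.6 / 0.9999) = √602.70 = 24.55 m/s.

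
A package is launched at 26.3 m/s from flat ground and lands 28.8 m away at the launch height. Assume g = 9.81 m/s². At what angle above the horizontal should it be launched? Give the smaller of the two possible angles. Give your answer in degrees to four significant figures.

12.05°

Level-ground range R = v₀² sin(2θ)/g ⇒ sin(2θ) = gR/v₀² = 9.81 × 28.8 / 26.3² = 0.4085.
2θ = 24.11° or 180° − 24.11° = 155.9°, so θ = 12.05° or 77.95°.
The smaller angle is 12.05°.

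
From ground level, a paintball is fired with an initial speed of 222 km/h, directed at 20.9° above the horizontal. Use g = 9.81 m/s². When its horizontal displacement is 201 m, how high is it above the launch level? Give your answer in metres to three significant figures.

17.0 m

Convert: 222 km/h = 222/3.6 = 61.67 m/s.
vₓ = 61.67 cos 20.9° = 57.61 m/s; v_y0 = 61.67 sin 20.9° = 22.00 m/s.
Time to reach x = 201 m: t = x/vₓ = 201/57.61 = 3.489 s.
Height: y = v_y0 t − ½ g t² = 22.00 × 3.489 − 4.905 × 3.489² = 76.75 − 59.71 = 17.04 m.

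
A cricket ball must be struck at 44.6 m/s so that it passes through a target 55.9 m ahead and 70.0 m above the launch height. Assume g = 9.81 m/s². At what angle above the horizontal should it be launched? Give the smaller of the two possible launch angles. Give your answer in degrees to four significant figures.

Trajectory: y = x tanθ − g x² (1 + tan²θ)/(2v₀²). With x = 55.9, y = 70.0, v₀ = 44.6, g = 9.81:
7.705 tan²θ − 55.9 tanθ + (77.71) = 0.
tanθ = [55.9 ± √(55.9² − 4 × 7.705 × (77.71))] / (2 × 7.705) = (55.9 ± 27.02) / 15.41, giving tanθ = 1.874 or 5.380.
θ = 61.92° or 79.47°; the smaller is 61.92°.

61.92°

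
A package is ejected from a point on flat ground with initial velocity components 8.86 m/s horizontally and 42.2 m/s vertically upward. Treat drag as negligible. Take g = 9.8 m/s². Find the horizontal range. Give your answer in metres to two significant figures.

76 m

Time aloft: T = 2 v_y0 / g = 2 × 42.20 / 9.80 = 8.612 s.
Horizontal distance R = vₓ T = 8.860 × 8.612 = 76.30 m.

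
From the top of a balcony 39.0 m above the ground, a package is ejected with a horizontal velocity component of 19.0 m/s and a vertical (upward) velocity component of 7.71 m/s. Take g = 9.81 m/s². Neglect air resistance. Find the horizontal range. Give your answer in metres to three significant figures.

70.6 m

With up positive and y = 0 at the ground: y(t) = 39.0 + (7.710) t − 4.905 t². Setting y = 0 and taking the positive root: t = [7.710 + √(7.710² + 2·9.81·39.0)] / 9.81 = (7.710 + 28.72) / 9.81 = 3.713 s.
Horizontal distance: R = vₓ t = 19.00 × 3.713 = 70.55 m.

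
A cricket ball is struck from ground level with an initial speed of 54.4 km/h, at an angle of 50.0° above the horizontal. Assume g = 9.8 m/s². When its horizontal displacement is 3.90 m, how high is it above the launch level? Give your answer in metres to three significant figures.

Convert: 54.4 km/h = 54.4/3.6 = 15.11 m/s.
Components: vₓ = 15.11 cos 50.0° = 9.713 m/s, v_y0 = 15.11 sin 50.0° = 11.58 m/s.
x = vₓ t ⇒ t = 3.90/9.713 = 0.4015 s.
Height: y = v_y0 t − ½ g t² = 11.58 × 0.4015 − 4.900 × 0.4015² = 4.648 − 0.7899 = 3.858 m.

3.86 m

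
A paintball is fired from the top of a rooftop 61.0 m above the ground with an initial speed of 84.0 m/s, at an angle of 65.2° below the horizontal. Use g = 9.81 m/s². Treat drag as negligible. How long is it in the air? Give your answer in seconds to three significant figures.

0.763 s

vₓ = 84.00 cos 65.2° = 35.23 m/s; v_y0 = −76.25 m/s (downward).
The projectile lands when y = 61.0 + (−76.25) t − ½·9.81·t² = 0. Positive root: t = (−76.25 + √(76.25² + 2·9.81·61.0)) / 9.81 = (−76.25 + 83.73) / 9.81 = 0.7626 s.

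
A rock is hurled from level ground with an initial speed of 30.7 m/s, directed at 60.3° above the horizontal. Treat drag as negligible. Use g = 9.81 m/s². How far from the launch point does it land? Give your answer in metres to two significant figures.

Resolve: vₓ = 30.70 cos 60.3° = 15.21 m/s and v_y0 = 30.70 sin 60.3° = 26.67 m/s.
Flight time T = 2 v_y0 / g = 5.437 s.
Horizontal distance R = vₓ T = 15.21 × 5.437 = 82.70 m.

83 m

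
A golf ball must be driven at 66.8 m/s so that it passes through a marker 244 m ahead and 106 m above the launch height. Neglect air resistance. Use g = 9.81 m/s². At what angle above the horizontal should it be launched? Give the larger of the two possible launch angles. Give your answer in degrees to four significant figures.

Trajectory: y = x tanθ − g x² (1 + tan²θ)/(2v₀²). With x = 244, y = 106, v₀ = 66.8, g = 9.81:
65.44 tan²θ − 244 tanθ + (171.4) = 0.
tanθ = [244 ± √(244² − 4 × 65.44 × (171.4))] / (2 × 65.44) = (244 ± 121.1) / 130.9, giving tanθ = 0.9392 or 2.789.
θ = 43.21° or 70.28°; the larger is 70.28°.

70.28°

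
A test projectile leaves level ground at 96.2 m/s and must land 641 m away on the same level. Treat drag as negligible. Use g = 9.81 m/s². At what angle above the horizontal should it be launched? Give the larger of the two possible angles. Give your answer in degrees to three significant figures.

Level-ground range R = v₀² sin(2θ)/g ⇒ sin(2θ) = gR/v₀² = 9.81 × 641 / 96.2² = 0.6795.
2θ = 42.80° or 180° − 42.80° = 137.2°, so θ = 21.40° or 68.60°.
The larger angle is 68.60°.

68.6°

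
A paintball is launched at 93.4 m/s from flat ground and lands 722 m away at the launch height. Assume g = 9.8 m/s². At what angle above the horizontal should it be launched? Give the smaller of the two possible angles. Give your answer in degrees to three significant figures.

Level-ground range R = v₀² sin(2θ)/g ⇒ sin(2θ) = gR/v₀² = 9.80 × 722 / 93.4² = 0.8111.
2θ = 54.20° or 180° − 54.20° = 125.8°, so θ = 27.10° or 62.90°.
The smaller angle is 27.10°.

27.1°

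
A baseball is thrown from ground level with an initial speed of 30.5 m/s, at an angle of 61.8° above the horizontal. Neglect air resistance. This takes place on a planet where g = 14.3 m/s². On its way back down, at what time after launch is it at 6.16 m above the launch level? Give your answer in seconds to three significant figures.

Horizontal component vₓ = 30.50 cos 61.8° = 14.41 m/s; vertical v_y0 = 30.50 sin 61.8° = 26.88 m/s.
Height y(t) = 26.88 t − 7.150 t² = 6.16 gives 7.150 t² − 26.88 t + 6.16 = 0.
Quadratic formula: t = (26.88 ± √546.35) / 14.3 = (26.88 ± 23.37) / 14.3 → t = 0.2452 s or 3.514 s.
The descending-branch root is 3.514 s.

3.51 s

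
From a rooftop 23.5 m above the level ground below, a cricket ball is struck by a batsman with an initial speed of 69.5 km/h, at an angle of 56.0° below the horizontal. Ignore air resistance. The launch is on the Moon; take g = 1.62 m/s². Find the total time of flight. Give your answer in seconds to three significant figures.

Convert: 69.5 km/h = 69.5/3.6 = 19.31 m/s.
Horizontal component vₓ = 19.31 cos 56.0° = 10.80 m/s; vertical v_y0 = −16.01 m/s (downward).
The projectile lands when y = 23.5 + (−16.01) t − ½·1.62·t² = 0. Positive root: t = (−16.01 + √(16.01² + 2·1.62·23.5)) / 1.62 = (−16.01 + 18.23) / 1.62 = 1.373 s.

1.37 s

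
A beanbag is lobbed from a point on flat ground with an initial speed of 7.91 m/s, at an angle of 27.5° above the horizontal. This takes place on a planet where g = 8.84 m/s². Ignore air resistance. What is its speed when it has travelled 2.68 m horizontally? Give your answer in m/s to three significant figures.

7.02 m/s

vₓ = 7.910 cos 27.5° = 7.016 m/s; v_y0 = 7.910 sin 27.5° = 3.652 m/s.
x = vₓ t ⇒ t = 2.68/7.016 = 0.3820 s.
Vertical velocity there: v_y = v_y0 − g t = 3.652 − 8.84 × 0.3820 = 0.2758 m/s.
Speed: √(vₓ² + v_y²) = √(7.016² + 0.2758²) = 7.022 m/s.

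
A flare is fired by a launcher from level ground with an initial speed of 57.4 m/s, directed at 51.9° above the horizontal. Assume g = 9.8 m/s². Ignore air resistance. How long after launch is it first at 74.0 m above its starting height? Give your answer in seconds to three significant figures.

Components: vₓ = 57.40 cos 51.9° = 35.42 m/s, v_y0 = 57.40 sin 51.9° = 45.17 m/s.
Set y = v_y0 t − ½ g t² = 74.0: 4.900 t² − 45.17 t + 74.0 = 0.
Quadratic formula: t = (45.17 ± √589.94) / 9.80 = (45.17 ± 24.29) / 9.80 → t = 2.131 s or 7.088 s.
The first (ascending) time is 2.131 s.

2.13 s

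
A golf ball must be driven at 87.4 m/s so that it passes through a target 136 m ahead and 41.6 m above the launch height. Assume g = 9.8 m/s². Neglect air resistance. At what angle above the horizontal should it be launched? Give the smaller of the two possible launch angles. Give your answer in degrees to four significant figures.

Trajectory: y = x tanθ − g x² (1 + tan²θ)/(2v₀²). With x = 136, y = 41.6, v₀ = 87.4, g = 9.80:
11.86 tan²θ − 136 tanθ + (53.46) = 0.
tanθ = [136 ± √(136² − 4 × 11.86 × (53.46))] / (2 × 11.86) = (136 ± 126.3) / 23.73, giving tanθ = 0.4076 or 11.06.
θ = 22.18° or 84.83°; the smaller is 22.18°.

22.18°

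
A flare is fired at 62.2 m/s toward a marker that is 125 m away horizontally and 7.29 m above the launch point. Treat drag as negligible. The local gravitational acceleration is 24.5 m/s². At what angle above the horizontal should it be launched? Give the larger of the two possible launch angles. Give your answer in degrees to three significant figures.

62.6°

Trajectory: y = x tanθ − g x² (1 + tan²θ)/(2v₀²). With x = 125, y = 7.29, v₀ = 62.2, g = 24.5:
49.47 tan²θ − 125 tanθ + (56.76) = 0.
tanθ = [125 ± √(125² − 4 × 49.47 × (56.76))] / (2 × 49.47) = (125 ± 66.27) / 98.95, giving tanθ = 0.5935 or 1.933.
θ = 30.69° or 62.65°; the larger is 62.65°.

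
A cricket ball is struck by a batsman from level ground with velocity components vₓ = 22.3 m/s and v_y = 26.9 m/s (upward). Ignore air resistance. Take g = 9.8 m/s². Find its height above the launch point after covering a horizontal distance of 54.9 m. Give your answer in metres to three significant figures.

x = vₓ t ⇒ t = 54.9/22.30 = 2.462 s.
Height: y = v_y0 t − ½ g t² = 26.90 × 2.462 − 4.900 × 2.462² = 66.22 − 29.70 = 36.53 m.

36.5 m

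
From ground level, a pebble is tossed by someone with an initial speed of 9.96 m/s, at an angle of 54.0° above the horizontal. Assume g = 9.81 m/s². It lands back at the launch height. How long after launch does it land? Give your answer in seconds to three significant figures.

Components: vₓ = 9.960 cos 54.0° = 5.854 m/s, v_y0 = 9.960 sin 54.0° = 8.058 m/s.
It returns to y = 0 when t = 2 v_y0 / g = 2(8.058)/9.81 = 1.643 s.

1.64 s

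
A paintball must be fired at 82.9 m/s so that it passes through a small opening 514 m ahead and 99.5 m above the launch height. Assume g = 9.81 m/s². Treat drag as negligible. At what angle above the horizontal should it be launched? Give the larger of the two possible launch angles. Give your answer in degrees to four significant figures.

62.70°

Trajectory: y = x tanθ − g x² (1 + tan²θ)/(2v₀²). With x = 514, y = 99.5, v₀ = 82.9, g = 9.81:
188.6 tan²θ − 514 tanθ + (288.1) = 0.
tanθ = [514 ± √(514² − 4 × 188.6 × (288.1))] / (2 × 188.6) = (514 ± 216.6) / 377.1, giving tanθ = 0.7885 or 1.937.
θ = 38.26° or 62.70°; the larger is 62.70°.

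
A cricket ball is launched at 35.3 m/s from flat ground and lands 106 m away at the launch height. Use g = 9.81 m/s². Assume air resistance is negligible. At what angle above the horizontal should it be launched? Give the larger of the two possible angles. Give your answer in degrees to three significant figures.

R = v₀² sin 2θ / g gives sin 2θ = gR/v₀² = 9.81·106/35.3² = 0.8345.
2θ = 56.56° or 180° − 56.56° = 123.4°, so θ = 28.28° or 61.72°.
The larger angle is 61.72°.

61.7°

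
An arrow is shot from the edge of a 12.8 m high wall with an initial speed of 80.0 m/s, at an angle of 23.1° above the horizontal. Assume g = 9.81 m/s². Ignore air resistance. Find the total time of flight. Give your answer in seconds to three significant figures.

6.78 s

Resolve: vₓ = 80.00 cos 23.1° = 73.59 m/s and v_y0 = 80.00 sin 23.1° = 31.39 m/s.
Vertical motion (up positive, ground at y = 0): 4.905 t² − (31.39) t − 12.8 = 0, so t = (31.39 + √(31.39² + 2·9.81·12.8)) / 9.81 = (31.39 + 35.16) / 9.81 = 6.784 s.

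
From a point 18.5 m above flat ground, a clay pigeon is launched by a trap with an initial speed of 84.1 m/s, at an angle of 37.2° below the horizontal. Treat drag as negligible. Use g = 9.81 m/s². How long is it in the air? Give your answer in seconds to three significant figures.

vₓ = 84.10 cos 37.2° = 66.99 m/s; v_y0 = −50.85 m/s (downward).
The projectile lands when y = 18.5 + (−50.85) t − ½·9.81·t² = 0. Positive root: t = (−50.85 + √(50.85² + 2·9.81·18.5)) / 9.81 = (−50.85 + 54.30) / 9.81 = 0.3519 s.

0.352 s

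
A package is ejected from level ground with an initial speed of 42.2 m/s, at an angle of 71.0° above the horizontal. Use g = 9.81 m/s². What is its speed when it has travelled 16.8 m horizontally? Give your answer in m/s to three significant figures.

Horizontal component vₓ = 42.20 cos 71.0° = 13.74 m/s; vertical v_y0 = 42.20 sin 71.0° = 39.90 m/s.
Time to reach x = 16.8 m: t = x/vₓ = 16.8/13.74 = 1.223 s.
Vertical velocity there: v_y = v_y0 − g t = 39.90 − 9.81 × 1.223 = 27.91 m/s.
Speed: √(vₓ² + v_y²) = √(13.74² + 27.91²) = 31.10 m/s.

31.1 m/s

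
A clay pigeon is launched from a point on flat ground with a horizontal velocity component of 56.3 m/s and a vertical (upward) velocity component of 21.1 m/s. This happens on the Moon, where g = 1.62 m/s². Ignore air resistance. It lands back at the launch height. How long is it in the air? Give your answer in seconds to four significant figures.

Landing at launch height ⇒ T = 2 v_y0 / g = 2 × 21.10 / 1.62 = 26.05 s.

26.05 s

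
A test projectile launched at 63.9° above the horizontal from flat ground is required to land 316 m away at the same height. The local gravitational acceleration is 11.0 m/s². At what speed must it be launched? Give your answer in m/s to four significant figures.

Level-ground range: R = v₀² sin(2θ)/g, so v₀ = √(gR / sin 2θ).
v₀ = √(11.0 × 316 / sin 127.8°) = √(3476 / 0.7902) = √4399.1 = 66.33 m/s.

66.33 m/s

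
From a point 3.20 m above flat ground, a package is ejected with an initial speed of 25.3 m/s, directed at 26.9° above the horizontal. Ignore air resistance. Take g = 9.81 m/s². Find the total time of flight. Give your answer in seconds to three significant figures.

2.59 s

Resolve: vₓ = 25.30 cos 26.9° = 22.56 m/s and v_y0 = 25.30 sin 26.9° = 11.45 m/s.
With up positive and y = 0 at the ground: y(t) = 3.20 + (11.45) t − 4.905 t². Setting y = 0 and taking the positive root: t = [11.45 + √(11.45² + 2·9.81·3.20)] / 9.81 = (11.45 + 13.92) / 9.81 = 2.586 s.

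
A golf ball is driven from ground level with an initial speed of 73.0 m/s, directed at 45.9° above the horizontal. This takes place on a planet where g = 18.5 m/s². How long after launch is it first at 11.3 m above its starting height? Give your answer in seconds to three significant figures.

0.224 s

vₓ = 73.00 cos 45.9° = 50.80 m/s; v_y0 = 73.00 sin 45.9° = 52.42 m/s.
Require v_y0 t − ½ g t² = 11.3, i.e. 9.250 t² − 52.42 t + 11.3 = 0.
Quadratic formula: t = (52.42 ± √2330.1) / 18.5 = (52.42 ± 48.27) / 18.5 → t = 0.2244 s or 5.443 s.
The first (ascending) time is 0.2244 s.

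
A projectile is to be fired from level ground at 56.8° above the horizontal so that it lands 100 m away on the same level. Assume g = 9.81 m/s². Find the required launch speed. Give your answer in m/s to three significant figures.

32.7 m/s

From R = (v₀² / g) sin 2θ: v₀ = √(gR / sin 2θ).
v₀ = √(9.81 × 100 / sin 113.6°) = √(981.0 / 0.9164) = √1070.5 = 32.72 m/s.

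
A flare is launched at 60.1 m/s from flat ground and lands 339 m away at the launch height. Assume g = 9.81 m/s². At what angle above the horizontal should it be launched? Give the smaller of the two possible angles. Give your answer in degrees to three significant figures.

33.5°

From R = (v₀²/g) sin 2θ: sin 2θ = 9.81 × 339 / 3612.0 = 0.9207.
2θ = 67.03° or 180° − 67.03° = 113.0°, so θ = 33.51° or 56.49°.
The smaller angle is 33.51°.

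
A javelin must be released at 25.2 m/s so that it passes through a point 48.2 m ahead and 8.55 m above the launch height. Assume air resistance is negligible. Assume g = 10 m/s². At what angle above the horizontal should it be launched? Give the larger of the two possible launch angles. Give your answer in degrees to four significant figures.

61.42°

Trajectory: y = x tanθ − g x² (1 + tan²θ)/(2v₀²). With x = 48.2, y = 8.55, v₀ = 25.2, g = 10.0:
18.29 tan²θ − 48.2 tanθ + (26.84) = 0.
tanθ = [48.2 ± √(48.2² − 4 × 18.29 × (26.84))] / (2 × 18.29) = (48.2 ± 18.95) / 36.58, giving tanθ = 0.7994 or 1.836.
θ = 38.64° or 61.42°; the larger is 61.42°.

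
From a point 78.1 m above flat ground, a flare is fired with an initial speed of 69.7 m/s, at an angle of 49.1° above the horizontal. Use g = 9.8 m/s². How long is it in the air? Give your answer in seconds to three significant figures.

12.1 s

Components: vₓ = 69.70 cos 49.1° = 45.64 m/s, v_y0 = 69.70 sin 49.1° = 52.68 m/s.
Vertical motion (up positive, ground at y = 0): 4.900 t² − (52.68) t − 78.1 = 0, so t = (52.68 + √(52.68² + 2·9.80·78.1)) / 9.80 = (52.68 + 65.62) / 9.80 = 12.07 s.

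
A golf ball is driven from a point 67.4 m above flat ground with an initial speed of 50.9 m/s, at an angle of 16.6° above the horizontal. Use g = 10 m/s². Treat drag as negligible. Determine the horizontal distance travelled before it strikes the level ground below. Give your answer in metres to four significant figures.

263.6 m

vₓ = 50.90 cos 16.6° = 48.78 m/s; v_y0 = 50.90 sin 16.6° = 14.54 m/s.
The projectile lands when y = 67.4 + (14.54) t − ½·10.0·t² = 0. Positive root: t = (14.54 + √(14.54² + 2·10.0·67.4)) / 10.0 = (14.54 + 39.49) / 10.0 = 5.403 s.
Horizontal distance: R = vₓ t = 48.78 × 5.403 = 263.6 m.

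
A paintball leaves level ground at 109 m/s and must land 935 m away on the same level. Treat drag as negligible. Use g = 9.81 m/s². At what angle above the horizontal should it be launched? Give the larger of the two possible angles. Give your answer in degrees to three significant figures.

R = v₀² sin 2θ / g gives sin 2θ = gR/v₀² = 9.81·935/109² = 0.7720.
2θ = 50.54° or 180° − 50.54° = 129.5°, so θ = 25.27° or 64.73°.
The larger angle is 64.73°.

64.7°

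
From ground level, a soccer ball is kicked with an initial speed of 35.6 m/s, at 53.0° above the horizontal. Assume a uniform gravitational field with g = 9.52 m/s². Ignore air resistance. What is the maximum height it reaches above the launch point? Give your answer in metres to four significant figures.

42.46 m

Components: vₓ = 35.60 cos 53.0° = 21.42 m/s, v_y0 = 35.60 sin 53.0° = 28.43 m/s.
At the apex v_y = 0, so H = v_y0²/(2g) = 28.43²/19.04 = 42.46 m.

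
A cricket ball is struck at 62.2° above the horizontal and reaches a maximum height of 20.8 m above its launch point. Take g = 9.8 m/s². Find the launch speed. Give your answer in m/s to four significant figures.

22.83 m/s

At the peak v_y = 0, so v_y0 = √(2gH) = √(2 × 9.80 × 20.8) = 20.19 m/s.
v_y0 = v₀ sin θ ⇒ v₀ = 20.19 / sin 62.2° = 22.83 m/s.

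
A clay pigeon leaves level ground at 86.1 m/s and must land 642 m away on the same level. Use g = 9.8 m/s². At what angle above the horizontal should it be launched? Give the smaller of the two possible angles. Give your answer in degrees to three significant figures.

From R = (v₀²/g) sin 2θ: sin 2θ = 9.80 × 642 / 7413.2 = 0.8487.
2θ = 58.07° or 180° − 58.07° = 121.9°, so θ = 29.04° or 60.96°.
The smaller angle is 29.04°.

29.0°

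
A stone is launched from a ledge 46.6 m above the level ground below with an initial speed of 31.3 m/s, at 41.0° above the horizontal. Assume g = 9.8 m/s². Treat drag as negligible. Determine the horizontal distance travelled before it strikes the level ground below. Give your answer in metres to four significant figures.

137.6 m

Components: vₓ = 31.30 cos 41.0° = 23.62 m/s, v_y0 = 31.30 sin 41.0° = 20.53 m/s.
With up positive and y = 0 at the ground: y(t) = 46.6 + (20.53) t − 4.900 t². Setting y = 0 and taking the positive root: t = [20.53 + √(20.53² + 2·9.80·46.6)] / 9.80 = (20.53 + 36.54) / 9.80 = 5.824 s.
Horizontal distance: R = vₓ t = 23.62 × 5.824 = 137.6 m.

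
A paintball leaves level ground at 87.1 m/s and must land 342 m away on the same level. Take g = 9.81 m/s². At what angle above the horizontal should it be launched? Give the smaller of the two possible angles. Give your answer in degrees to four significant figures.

From R = (v₀²/g) sin 2θ: sin 2θ = 9.81 × 342 / 7586.4 = 0.4422.
2θ = 26.25° or 180° − 26.25° = 153.8°, so θ = 13.12° or 76.88°.
The smaller angle is 13.12°.

13.12°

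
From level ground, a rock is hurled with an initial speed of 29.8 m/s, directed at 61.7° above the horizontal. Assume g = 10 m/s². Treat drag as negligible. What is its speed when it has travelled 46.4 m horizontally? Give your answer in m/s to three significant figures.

15.6 m/s

vₓ = 29.80 cos 61.7° = 14.13 m/s; v_y0 = 29.80 sin 61.7° = 26.24 m/s.
At x = 46.4 m, t = x/vₓ = 46.4/14.13 = 3.284 s.
Vertical velocity there: v_y = v_y0 − g t = 26.24 − 10.0 × 3.284 = −6.605 m/s.
Speed: √(vₓ² + v_y²) = √(14.13² + 6.605²) = 15.60 m/s.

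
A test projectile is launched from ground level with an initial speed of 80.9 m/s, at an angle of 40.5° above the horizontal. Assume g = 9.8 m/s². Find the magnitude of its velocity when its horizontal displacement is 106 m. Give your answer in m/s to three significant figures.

71.1 m/s

Resolve: vₓ = 80.90 cos 40.5° = 61.52 m/s and v_y0 = 80.90 sin 40.5° = 52.54 m/s.
Time to reach x = 106 m: t = x/vₓ = 106/61.52 = 1.723 s.
Vertical velocity there: v_y = v_y0 − g t = 52.54 − 9.80 × 1.723 = 35.65 m/s.
Speed: √(vₓ² + v_y²) = √(61.52² + 35.65²) = 71.10 m/s.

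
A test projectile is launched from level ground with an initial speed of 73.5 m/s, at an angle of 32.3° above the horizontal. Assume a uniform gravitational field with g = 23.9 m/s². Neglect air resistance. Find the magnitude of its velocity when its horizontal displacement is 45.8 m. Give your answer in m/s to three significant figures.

vₓ = 73.50 cos 32.3° = 62.13 m/s; v_y0 = 73.50 sin 32.3° = 39.27 m/s.
At x = 45.8 m, t = x/vₓ = 45.8/62.13 = 0.7372 s.
Vertical velocity there: v_y = v_y0 − g t = 39.27 − 23.9 × 0.7372 = 21.66 m/s.
Speed: √(vₓ² + v_y²) = √(62.13² + 21.66²) = 65.79 m/s.

65.8 m/s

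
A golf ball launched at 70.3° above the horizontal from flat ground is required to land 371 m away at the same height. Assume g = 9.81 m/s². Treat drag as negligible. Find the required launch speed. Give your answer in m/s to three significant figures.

On level ground R = v₀² sin 2θ / g ⇒ v₀ = √(gR / sin 2θ).
v₀ = √(9.81 × 371 / sin 140.6°) = √(3640 / 0.6347) = √5733.9 = 75.72 m/s.

75.7 m/s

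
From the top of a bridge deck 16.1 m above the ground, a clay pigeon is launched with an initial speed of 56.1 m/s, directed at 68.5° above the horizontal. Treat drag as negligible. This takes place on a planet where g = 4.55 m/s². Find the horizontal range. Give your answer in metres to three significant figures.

478 m

vₓ = 56.10 cos 68.5° = 20.56 m/s; v_y0 = 56.10 sin 68.5° = 52.20 m/s.
With up positive and y = 0 at the ground: y(t) = 16.1 + (52.20) t − 2.275 t². Setting y = 0 and taking the positive root: t = [52.20 + √(52.20² + 2·4.55·16.1)] / 4.55 = (52.20 + 53.58) / 4.55 = 23.25 s.
Horizontal distance: R = vₓ t = 20.56 × 23.25 = 478.0 m.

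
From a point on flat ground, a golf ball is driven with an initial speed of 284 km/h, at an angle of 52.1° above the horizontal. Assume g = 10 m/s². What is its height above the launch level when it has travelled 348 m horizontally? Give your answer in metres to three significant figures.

Convert: 284 km/h = 284/3.6 = 78.89 m/s.
Components: vₓ = 78.89 cos 52.1° = 48.46 m/s, v_y0 = 78.89 sin 52.1° = 62.25 m/s.
Time to reach x = 348 m: t = x/vₓ = 348/48.46 = 7.181 s.
Height: y = v_y0 t − ½ g t² = 62.25 × 7.181 − 5.000 × 7.181² = 447.0 − 257.8 = 189.2 m.

189 m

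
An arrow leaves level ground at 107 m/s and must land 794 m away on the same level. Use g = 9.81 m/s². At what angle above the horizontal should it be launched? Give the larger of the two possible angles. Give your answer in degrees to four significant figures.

From R = (v₀²/g) sin 2θ: sin 2θ = 9.81 × 794 / 11449 = 0.6803.
2θ = 42.87° or 180° − 42.87° = 137.1°, so θ = 21.43° or 68.57°.
The larger angle is 68.57°.

68.57°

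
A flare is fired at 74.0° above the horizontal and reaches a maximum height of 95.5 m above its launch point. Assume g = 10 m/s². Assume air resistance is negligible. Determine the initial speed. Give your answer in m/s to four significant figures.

At the peak v_y = 0, so v_y0 = √(2gH) = √(2 × 10.0 × 95.5) = 43.70 m/s.
v_y0 = v₀ sin θ ⇒ v₀ = 43.70 / sin 74.0° = 45.46 m/s.

45.46 m/s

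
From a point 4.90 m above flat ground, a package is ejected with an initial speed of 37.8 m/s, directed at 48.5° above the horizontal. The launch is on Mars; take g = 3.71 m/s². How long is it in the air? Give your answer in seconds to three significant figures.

Resolve: vₓ = 37.80 cos 48.5° = 25.05 m/s and v_y0 = 37.80 sin 48.5° = 28.31 m/s.
The projectile lands when y = 4.90 + (28.31) t − ½·3.71·t² = 0. Positive root: t = (28.31 + √(28.31² + 2·3.71·4.90)) / 3.71 = (28.31 + 28.95) / 3.71 = 15.43 s.

15.4 s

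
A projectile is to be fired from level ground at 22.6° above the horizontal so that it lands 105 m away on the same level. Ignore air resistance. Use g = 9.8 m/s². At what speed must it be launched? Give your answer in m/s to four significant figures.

Level-ground range: R = v₀² sin(2θ)/g, so v₀ = √(gR / sin 2θ).
v₀ = √(9.80 × 105 / sin 45.20°) = √(1029 / 0.7096) = √1450.2 = 38.08 m/s.

38.08 m/s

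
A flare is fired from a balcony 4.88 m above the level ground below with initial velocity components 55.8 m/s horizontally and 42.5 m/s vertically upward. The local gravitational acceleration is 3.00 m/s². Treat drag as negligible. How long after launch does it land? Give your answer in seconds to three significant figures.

Vertical motion (up positive, ground at y = 0): 1.500 t² − (42.50) t − 4.88 = 0, so t = (42.50 + √(42.50² + 2·3.00·4.88)) / 3.00 = (42.50 + 42.84) / 3.00 = 28.45 s.

28.4 s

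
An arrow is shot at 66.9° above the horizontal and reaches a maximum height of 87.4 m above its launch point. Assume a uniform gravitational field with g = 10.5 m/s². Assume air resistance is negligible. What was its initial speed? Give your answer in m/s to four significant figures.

At the peak v_y = 0, so v_y0 = √(2gH) = √(2 × 10.5 × 87.4) = 42.84 m/s.
v_y0 = v₀ sin θ ⇒ v₀ = 42.84 / sin 66.9° = 46.58 m/s.

46.58 m/s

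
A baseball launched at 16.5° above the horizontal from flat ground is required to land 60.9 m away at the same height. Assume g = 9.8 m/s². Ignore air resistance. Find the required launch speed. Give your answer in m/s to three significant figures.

On level ground R = v₀² sin 2θ / g ⇒ v₀ = √(gR / sin 2θ).
v₀ = √(9.80 × 60.9 / sin 33.00°) = √(596.8 / 0.5446) = √1095.8 = 33.10 m/s.

33.1 m/s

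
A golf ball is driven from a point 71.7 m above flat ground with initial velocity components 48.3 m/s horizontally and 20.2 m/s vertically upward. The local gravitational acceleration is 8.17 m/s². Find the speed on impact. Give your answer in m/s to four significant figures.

62.55 m/s

The projectile lands when y = 71.7 + (20.20) t − ½·8.17·t² = 0. Positive root: t = (20.20 + √(20.20² + 2·8.17·71.7)) / 8.17 = (20.20 + 39.74) / 8.17 = 7.337 s.
Vertical velocity at impact: v_y = v_y0 − g t = 20.20 − 8.17 × 7.337 = −39.74 m/s.
Speed: |v| = √(vₓ² + v_y²) = √(48.30² + 39.74²) = 62.55 m/s.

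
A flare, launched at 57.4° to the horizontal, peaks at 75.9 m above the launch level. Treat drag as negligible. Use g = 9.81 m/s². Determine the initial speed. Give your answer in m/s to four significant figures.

45.81 m/s

At the peak v_y = 0, so v_y0 = √(2gH) = √(2 × 9.81 × 75.9) = 38.59 m/s.
v_y0 = v₀ sin θ ⇒ v₀ = 38.59 / sin 57.4° = 45.81 m/s.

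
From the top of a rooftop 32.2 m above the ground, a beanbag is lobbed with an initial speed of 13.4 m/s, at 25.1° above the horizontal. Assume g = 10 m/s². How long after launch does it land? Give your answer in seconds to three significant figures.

3.17 s

Horizontal component vₓ = 13.40 cos 25.1° = 12.13 m/s; vertical v_y0 = 13.40 sin 25.1° = 5.684 m/s.
Vertical motion (up positive, ground at y = 0): 5.000 t² − (5.684) t − 32.2 = 0, so t = (5.684 + √(5.684² + 2·10.0·32.2)) / 10.0 = (5.684 + 26.01) / 10.0 = 3.169 s.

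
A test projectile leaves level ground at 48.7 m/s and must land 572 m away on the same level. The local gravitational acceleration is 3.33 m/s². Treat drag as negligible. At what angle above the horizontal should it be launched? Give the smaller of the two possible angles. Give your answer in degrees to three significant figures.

Level-ground range R = v₀² sin(2θ)/g ⇒ sin(2θ) = gR/v₀² = 3.33 × 572 / 48.7² = 0.8031.
2θ = 53.43° or 180° − 53.43° = 126.6°, so θ = 26.71° or 63.29°.
The smaller angle is 26.71°.

26.7°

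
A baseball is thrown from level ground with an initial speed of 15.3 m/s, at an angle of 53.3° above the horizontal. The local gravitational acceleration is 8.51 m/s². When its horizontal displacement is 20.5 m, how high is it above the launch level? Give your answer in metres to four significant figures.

Resolve: vₓ = 15.30 cos 53.3° = 9.144 m/s and v_y0 = 15.30 sin 53.3° = 12.27 m/s.
Time to reach x = 20.5 m: t = x/vₓ = 20.5/9.144 = 2.242 s.
Height: y = v_y0 t − ½ g t² = 12.27 × 2.242 − 4.255 × 2.242² = 27.50 − 21.39 = 6.115 m.

6.115 m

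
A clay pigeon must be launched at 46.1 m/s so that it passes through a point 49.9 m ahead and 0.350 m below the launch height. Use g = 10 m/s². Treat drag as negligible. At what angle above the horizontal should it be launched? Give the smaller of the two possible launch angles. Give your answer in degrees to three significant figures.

Trajectory: y = x tanθ − g x² (1 + tan²θ)/(2v₀²). With x = 49.9, y = −0.350, v₀ = 46.1, g = 10.0:
5.858 tan²θ − 49.9 tanθ + (5.508) = 0.
tanθ = [49.9 ± √(49.9² − 4 × 5.858 × (5.508))] / (2 × 5.858) = (49.9 ± 48.59) / 11.72, giving tanθ = 0.1119 or 8.406.
θ = 6.382° or 83.22°; the smaller is 6.382°.

6.38°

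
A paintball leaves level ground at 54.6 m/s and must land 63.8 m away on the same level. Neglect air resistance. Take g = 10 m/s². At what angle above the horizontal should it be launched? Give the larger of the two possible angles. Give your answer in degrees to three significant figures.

83.8°

Level-ground range R = v₀² sin(2θ)/g ⇒ sin(2θ) = gR/v₀² = 10.0 × 63.8 / 54.6² = 0.2140.
2θ = 12.36° or 180° − 12.36° = 167.6°, so θ = 6.179° or 83.82°.
The larger angle is 83.82°.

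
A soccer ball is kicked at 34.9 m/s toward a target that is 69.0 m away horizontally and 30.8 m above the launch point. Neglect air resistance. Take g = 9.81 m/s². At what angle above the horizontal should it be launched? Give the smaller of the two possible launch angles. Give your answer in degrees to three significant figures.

Trajectory: y = x tanθ − g x² (1 + tan²θ)/(2v₀²). With x = 69.0, y = 30.8, v₀ = 34.9, g = 9.81:
19.17 tan²θ − 69.0 tanθ + (49.97) = 0.
tanθ = [69.0 ± √(69.0² − 4 × 19.17 × (49.97))] / (2 × 19.17) = (69.0 ± 30.47) / 38.35, giving tanθ = 1.005 or 2.594.
θ = 45.14° or 68.92°; the smaller is 45.14°.

45.1°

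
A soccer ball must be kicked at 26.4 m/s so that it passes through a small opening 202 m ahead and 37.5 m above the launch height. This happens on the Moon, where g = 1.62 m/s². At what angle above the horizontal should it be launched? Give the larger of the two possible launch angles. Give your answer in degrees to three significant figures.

75.2°

Trajectory: y = x tanθ − g x² (1 + tan²θ)/(2v₀²). With x = 202, y = 37.5, v₀ = 26.4, g = 1.62:
47.42 tan²θ − 202 tanθ + (84.92) = 0.
tanθ = [202 ± √(202² − 4 × 47.42 × (84.92))] / (2 × 47.42) = (202 ± 157.1) / 94.84, giving tanθ = 0.4729 or 3.787.
θ = 25.31° or 75.21°; the larger is 75.21°.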